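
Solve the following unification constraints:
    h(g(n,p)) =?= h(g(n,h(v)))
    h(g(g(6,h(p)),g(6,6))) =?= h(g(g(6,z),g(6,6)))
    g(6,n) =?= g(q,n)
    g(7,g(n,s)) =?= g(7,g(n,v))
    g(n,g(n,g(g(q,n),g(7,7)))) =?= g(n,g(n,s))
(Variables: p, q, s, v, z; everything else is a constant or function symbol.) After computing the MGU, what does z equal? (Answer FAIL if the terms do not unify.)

Decompose h/1: g(n,p) =?= g(n,h(v)).
Decompose g/2: n =?= n,  p =?= h(v).
Delete trivial equation n =?= n.
Bind p := h(v); substituting into the one remaining equation that mentions p gives: h(g(g(6,h(h(v))),g(6,6))) =?= h(g(g(6,z),g(6,6))).
Decompose h/1: g(g(6,h(h(v))),g(6,6)) =?= g(g(6,z),g(6,6)).
Decompose g/2: g(6,h(h(v))) =?= g(6,z),  g(6,6) =?= g(6,6).
Decompose g/2: 6 =?= 6,  h(h(v)) =?= z.
Delete trivial equation 6 =?= 6.
Bind z := h(h(v)); no other remaining equation mentions z.
Delete trivial equation g(6,6) =?= g(6,6).
Decompose g/2: 6 =?= q,  n =?= n.
Bind q := 6; substituting into the one remaining equation that mentions q gives: g(n,g(n,g(g(6,n),g(7,7)))) =?= g(n,g(n,s)).
Delete trivial equation n =?= n.
Decompose g/2: 7 =?= 7,  g(n,s) =?= g(n,v).
Delete trivial equation 7 =?= 7.
Decompose g/2: n =?= n,  s =?= v.
Delete trivial equation n =?= n.
Bind s := v; substituting into the remaining equation gives: g(n,g(n,g(g(6,n),g(7,7)))) =?= g(n,g(n,v)).
Decompose g/2: n =?= n,  g(n,g(g(6,n),g(7,7))) =?= g(n,v).
Delete trivial equation n =?= n.
Decompose g/2: n =?= n,  g(g(6,n),g(7,7)) =?= v.
Delete trivial equation n =?= n.
Bind v := g(g(6,n),g(7,7)). Substituting into the earlier bindings gives p := h(g(g(6,n),g(7,7))), z := h(h(g(g(6,n),g(7,7)))), s := g(g(6,n),g(7,7)).
MGU = { p ↦ h(g(g(6,n),g(7,7))), z ↦ h(h(g(g(6,n),g(7,7)))), q ↦ 6, s ↦ g(g(6,n),g(7,7)), v ↦ g(g(6,n),g(7,7)) }, so z ↦ h(h(g(g(6,n),g(7,7)))).

h(h(g(g(6,n),g(7,7))))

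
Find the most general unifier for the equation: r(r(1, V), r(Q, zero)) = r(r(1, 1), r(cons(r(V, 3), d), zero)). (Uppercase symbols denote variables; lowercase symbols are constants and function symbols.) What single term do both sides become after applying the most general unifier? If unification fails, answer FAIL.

r(r(1, 1), r(cons(r(1, 3), d), zero))

Decompose r/2: r(1, V) = r(1, 1),  r(Q, zero) = r(cons(r(V, 3), d), zero).
Decompose r/2: 1 = 1,  V = 1.
Delete trivial equation 1 = 1.
Bind V := 1; substituting into the remaining equation gives: r(Q, zero) = r(cons(r(1, 3), d), zero).
Decompose r/2: Q = cons(r(1, 3), d),  zero = zero.
Bind Q := cons(r(1, 3), d); no other remaining equation mentions Q.
Delete trivial equation zero = zero.
Applying the MGU to either side gives r(r(1, 1), r(cons(r(1, 3), d), zero)).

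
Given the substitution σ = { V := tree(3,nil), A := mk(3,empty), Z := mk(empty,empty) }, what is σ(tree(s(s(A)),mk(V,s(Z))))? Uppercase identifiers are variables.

Replace each occurrence of V with tree(3,nil).
Replace each occurrence of A with mk(3,empty).
Replace each occurrence of Z with mk(empty,empty).
Result: tree(s(s(mk(3,empty))),mk(tree(3,nil),s(mk(empty,empty)))).

tree(s(s(mk(3,empty))),mk(tree(3,nil),s(mk(empty,empty))))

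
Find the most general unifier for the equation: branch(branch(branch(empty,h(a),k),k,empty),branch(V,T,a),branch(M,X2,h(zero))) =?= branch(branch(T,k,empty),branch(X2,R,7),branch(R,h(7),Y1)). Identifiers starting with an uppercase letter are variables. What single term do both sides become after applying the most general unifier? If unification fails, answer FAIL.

Decompose branch/3: branch(branch(empty,h(a),k),k,empty) =?= branch(T,k,empty),  branch(V,T,a) =?= branch(X2,R,7),  branch(M,X2,h(zero)) =?= branch(R,h(7),Y1).
Decompose branch/3: branch(empty,h(a),k) =?= T,  k =?= k,  empty =?= empty.
Bind T := branch(empty,h(a),k); substituting into the one remaining equation that mentions T gives: branch(V,branch(empty,h(a),k),a) =?= branch(X2,R,7).
Delete trivial equation k =?= k.
Delete trivial equation empty =?= empty.
Decompose branch/3: V =?= X2,  branch(empty,h(a),k) =?= R,  a =?= 7.
Bind V := X2; no other remaining equation mentions V.
Bind R := branch(empty,h(a),k); substituting into the one remaining equation that mentions R gives: branch(M,X2,h(zero)) =?= branch(branch(empty,h(a),k),h(7),Y1).
Clash: constants a and 7 differ; no unifier exists.

FAIL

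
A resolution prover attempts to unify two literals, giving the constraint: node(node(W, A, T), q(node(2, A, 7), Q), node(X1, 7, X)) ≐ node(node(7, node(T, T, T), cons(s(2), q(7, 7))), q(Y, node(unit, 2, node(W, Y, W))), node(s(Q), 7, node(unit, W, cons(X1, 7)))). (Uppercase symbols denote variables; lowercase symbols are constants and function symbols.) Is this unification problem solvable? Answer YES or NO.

Decompose node/3: node(W, A, T) ≐ node(7, node(T, T, T), cons(s(2), q(7, 7))),  q(node(2, A, 7), Q) ≐ q(Y, node(unit, 2, node(W, Y, W))),  node(X1, 7, X) ≐ node(s(Q), 7, node(unit, W, cons(X1, 7))).
Decompose node/3: W ≐ 7,  A ≐ node(T, T, T),  T ≐ cons(s(2), q(7, 7)).
Bind W := 7; substituting into the 2 remaining equations that mention W gives: q(node(2, A, 7), Q) ≐ q(Y, node(unit, 2, node(7, Y, 7))),  node(X1, 7, X) ≐ node(s(Q), 7, node(unit, 7, cons(X1, 7))).
Bind A := node(T, T, T); substituting into the one remaining equation that mentions A gives: q(node(2, node(T, T, T), 7), Q) ≐ q(Y, node(unit, 2, node(7, Y, 7))).
Bind T := cons(s(2), q(7, 7)); substituting into the one remaining equation that mentions T gives: q(node(2, node(cons(s(2), q(7, 7)), cons(s(2), q(7, 7)), cons(s(2), q(7, 7))), 7), Q) ≐ q(Y, node(unit, 2, node(7, Y, 7))). Substituting into the earlier binding gives A := node(cons(s(2), q(7, 7)), cons(s(2), q(7, 7)), cons(s(2), q(7, 7))).
Decompose q/2: node(2, node(cons(s(2), q(7, 7)), cons(s(2), q(7, 7)), cons(s(2), q(7, 7))), 7) ≐ Y,  Q ≐ node(unit, 2, node(7, Y, 7)).
Bind Y := node(2, node(cons(s(2), q(7, 7)), cons(s(2), q(7, 7)), cons(s(2), q(7, 7))), 7); substituting into the one remaining equation that mentions Y gives: Q ≐ node(unit, 2, node(7, node(2, node(cons(s(2), q(7, 7)), cons(s(2), q(7, 7)), cons(s(2), q(7, 7))), 7), 7)).
Bind Q := node(unit, 2, node(7, node(2, node(cons(s(2), q(7, 7)), cons(s(2), q(7, 7)), cons(s(2), q(7, 7))), 7), 7)); substituting into the remaining equation gives: node(X1, 7, X) ≐ node(s(node(unit, 2, node(7, node(2, node(cons(s(2), q(7, 7)), cons(s(2), q(7, 7)), cons(s(2), q(7, 7))), 7), 7))), 7, node(unit, 7, cons(X1, 7))).
Decompose node/3: X1 ≐ s(node(unit, 2, node(7, node(2, node(cons(s(2), q(7, 7)), cons(s(2), q(7, 7)), cons(s(2), q(7, 7))), 7), 7))),  7 ≐ 7,  X ≐ node(unit, 7, cons(X1, 7)).
Bind X1 := s(node(unit, 2, node(7, node(2, node(cons(s(2), q(7, 7)), cons(s(2), q(7, 7)), cons(s(2), q(7, 7))), 7), 7))); substituting into the one remaining equation that mentions X1 gives: X ≐ node(unit, 7, cons(s(node(unit, 2, node(7, node(2, node(cons(s(2), q(7, 7)), cons(s(2), q(7, 7)), cons(s(2), q(7, 7))), 7), 7))), 7)).
Delete trivial equation 7 ≐ 7.
Bind X := node(unit, 7, cons(s(node(unit, 2, node(7, node(2, node(cons(s(2), q(7, 7)), cons(s(2), q(7, 7)), cons(s(2), q(7, 7))), 7), 7))), 7)).
No equations remain and no clash or occurs-check failure arose, so a unifier exists.

YES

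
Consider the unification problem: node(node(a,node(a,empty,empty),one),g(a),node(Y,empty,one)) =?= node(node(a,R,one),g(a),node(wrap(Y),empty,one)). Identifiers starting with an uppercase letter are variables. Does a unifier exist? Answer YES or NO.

Decompose node/3: node(a,node(a,empty,empty),one) =?= node(a,R,one),  g(a) =?= g(a),  node(Y,empty,one) =?= node(wrap(Y),empty,one).
Decompose node/3: a =?= a,  node(a,empty,empty) =?= R,  one =?= one.
Delete trivial equation a =?= a.
Bind R := node(a,empty,empty); no other remaining equation mentions R.
Delete trivial equation one =?= one.
Delete trivial equation g(a) =?= g(a).
Decompose node/3: Y =?= wrap(Y),  empty =?= empty,  one =?= one.
Occurs check fails: Y occurs in wrap(Y); the equation Y =?= wrap(Y) has no finite solution.

NO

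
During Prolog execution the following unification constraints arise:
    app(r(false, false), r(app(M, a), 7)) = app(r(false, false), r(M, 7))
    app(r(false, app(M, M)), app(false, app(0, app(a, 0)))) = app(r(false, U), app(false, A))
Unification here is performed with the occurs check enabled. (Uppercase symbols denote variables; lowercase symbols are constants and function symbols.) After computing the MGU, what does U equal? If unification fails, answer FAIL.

FAIL

Decompose app/2: r(false, false) = r(false, false),  r(app(M, a), 7) = r(M, 7).
Delete trivial equation r(false, false) = r(false, false).
Decompose r/2: app(M, a) = M,  7 = 7.
Occurs check fails: M occurs in app(M, a); the equation M = app(M, a) has no finite solution.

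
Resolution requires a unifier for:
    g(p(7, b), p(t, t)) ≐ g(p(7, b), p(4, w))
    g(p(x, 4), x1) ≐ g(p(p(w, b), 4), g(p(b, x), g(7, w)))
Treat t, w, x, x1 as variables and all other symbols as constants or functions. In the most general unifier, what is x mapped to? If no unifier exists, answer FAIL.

p(4, b)

Decompose g/2: p(7, b) ≐ p(7, b),  p(t, t) ≐ p(4, w).
Delete trivial equation p(7, b) ≐ p(7, b).
Decompose p/2: t ≐ 4,  t ≐ w.
Bind t := 4; substituting into the one remaining equation that mentions t gives: 4 ≐ w.
Bind w := 4; substituting into the remaining equation gives: g(p(x, 4), x1) ≐ g(p(p(4, b), 4), g(p(b, x), g(7, 4))).
Decompose g/2: p(x, 4) ≐ p(p(4, b), 4),  x1 ≐ g(p(b, x), g(7, 4)).
Decompose p/2: x ≐ p(4, b),  4 ≐ 4.
Bind x := p(4, b); substituting into the one remaining equation that mentions x gives: x1 ≐ g(p(b, p(4, b)), g(7, 4)).
Delete trivial equation 4 ≐ 4.
Bind x1 := g(p(b, p(4, b)), g(7, 4)).
MGU = { t -> 4, w -> 4, x -> p(4, b), x1 -> g(p(b, p(4, b)), g(7, 4)) }, so x -> p(4, b).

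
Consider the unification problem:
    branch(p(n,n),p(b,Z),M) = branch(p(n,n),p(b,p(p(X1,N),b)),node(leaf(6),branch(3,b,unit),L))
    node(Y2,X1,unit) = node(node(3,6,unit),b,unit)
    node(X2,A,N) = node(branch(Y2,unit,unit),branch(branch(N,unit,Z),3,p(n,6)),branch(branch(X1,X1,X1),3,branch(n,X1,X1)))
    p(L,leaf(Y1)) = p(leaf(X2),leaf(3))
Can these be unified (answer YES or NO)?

Decompose branch/3: p(n,n) = p(n,n),  p(b,Z) = p(b,p(p(X1,N),b)),  M = node(leaf(6),branch(3,b,unit),L).
Delete trivial equation p(n,n) = p(n,n).
Decompose p/2: b = b,  Z = p(p(X1,N),b).
Delete trivial equation b = b.
Bind Z := p(p(X1,N),b); substituting into the one remaining equation that mentions Z gives: node(X2,A,N) = node(branch(Y2,unit,unit),branch(branch(N,unit,p(p(X1,N),b)),3,p(n,6)),branch(branch(X1,X1,X1),3,branch(n,X1,X1))).
Bind M := node(leaf(6),branch(3,b,unit),L); no other remaining equation mentions M.
Decompose node/3: Y2 = node(3,6,unit),  X1 = b,  unit = unit.
Bind Y2 := node(3,6,unit); substituting into the one remaining equation that mentions Y2 gives: node(X2,A,N) = node(branch(node(3,6,unit),unit,unit),branch(branch(N,unit,p(p(X1,N),b)),3,p(n,6)),branch(branch(X1,X1,X1),3,branch(n,X1,X1))).
Bind X1 := b; substituting into the one remaining equation that mentions X1 gives: node(X2,A,N) = node(branch(node(3,6,unit),unit,unit),branch(branch(N,unit,p(p(b,N),b)),3,p(n,6)),branch(branch(b,b,b),3,branch(n,b,b))). Substituting into the earlier binding gives Z := p(p(b,N),b).
Delete trivial equation unit = unit.
Decompose node/3: X2 = branch(node(3,6,unit),unit,unit),  A = branch(branch(N,unit,p(p(b,N),b)),3,p(n,6)),  N = branch(branch(b,b,b),3,branch(n,b,b)).
Bind X2 := branch(node(3,6,unit),unit,unit); substituting into the one remaining equation that mentions X2 gives: p(L,leaf(Y1)) = p(leaf(branch(node(3,6,unit),unit,unit)),leaf(3)).
Bind A := branch(branch(N,unit,p(p(b,N),b)),3,p(n,6)); no other remaining equation mentions A.
Bind N := branch(branch(b,b,b),3,branch(n,b,b)); no other remaining equation mentions N. Substituting into the earlier bindings gives Z := p(p(b,branch(branch(b,b,b),3,branch(n,b,b))),b), A := branch(branch(branch(branch(b,b,b),3,branch(n,b,b)),unit,p(p(b,branch(branch(b,b,b),3,branch(n,b,b))),b)),3,p(n,6)).
Decompose p/2: L = leaf(branch(node(3,6,unit),unit,unit)),  leaf(Y1) = leaf(3).
Bind L := leaf(branch(node(3,6,unit),unit,unit)); no other remaining equation mentions L. Substituting into the earlier binding gives M := node(leaf(6),branch(3,b,unit),leaf(branch(node(3,6,unit),unit,unit))).
Decompose leaf/1: Y1 = 3.
Bind Y1 := 3.
No equations remain and no clash or occurs-check failure arose, so a unifier exists.

YES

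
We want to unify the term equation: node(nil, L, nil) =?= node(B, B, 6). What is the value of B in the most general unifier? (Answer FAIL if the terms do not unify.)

FAIL

Decompose node/3: nil =?= B,  L =?= B,  nil =?= 6.
Bind B := nil; substituting into the one remaining equation that mentions B gives: L =?= nil.
Bind L := nil; no other remaining equation mentions L.
Clash: constants nil and 6 differ; no unifier exists.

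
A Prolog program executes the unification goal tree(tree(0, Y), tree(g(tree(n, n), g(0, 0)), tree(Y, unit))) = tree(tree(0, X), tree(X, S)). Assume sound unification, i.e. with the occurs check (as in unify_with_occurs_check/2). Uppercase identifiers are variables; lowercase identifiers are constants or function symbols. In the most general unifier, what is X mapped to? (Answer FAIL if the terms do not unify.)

Decompose tree/2: tree(0, Y) = tree(0, X),  tree(g(tree(n, n), g(0, 0)), tree(Y, unit)) = tree(X, S).
Decompose tree/2: 0 = 0,  Y = X.
Delete trivial equation 0 = 0.
Bind Y := X; substituting into the remaining equation gives: tree(g(tree(n, n), g(0, 0)), tree(X, unit)) = tree(X, S).
Decompose tree/2: g(tree(n, n), g(0, 0)) = X,  tree(X, unit) = S.
Bind X := g(tree(n, n), g(0, 0)); substituting into the remaining equation gives: tree(g(tree(n, n), g(0, 0)), unit) = S. Substituting into the earlier binding gives Y := g(tree(n, n), g(0, 0)).
Bind S := tree(g(tree(n, n), g(0, 0)), unit).
MGU = { Y = g(tree(n, n), g(0, 0)), X = g(tree(n, n), g(0, 0)), S = tree(g(tree(n, n), g(0, 0)), unit) }, so X = g(tree(n, n), g(0, 0)).

g(tree(n, n), g(0, 0))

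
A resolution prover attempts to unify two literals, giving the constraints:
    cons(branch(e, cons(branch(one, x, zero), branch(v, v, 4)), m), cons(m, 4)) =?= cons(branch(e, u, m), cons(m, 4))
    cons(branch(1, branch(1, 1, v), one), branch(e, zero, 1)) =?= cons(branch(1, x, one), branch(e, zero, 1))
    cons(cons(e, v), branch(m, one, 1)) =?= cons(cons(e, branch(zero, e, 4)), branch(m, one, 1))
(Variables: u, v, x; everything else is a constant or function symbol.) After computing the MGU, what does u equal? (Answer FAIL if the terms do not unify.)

cons(branch(one, branch(1, 1, branch(zero, e, 4)), zero), branch(branch(zero, e, 4), branch(zero, e, 4), 4))

Decompose cons/2: branch(e, cons(branch(one, x, zero), branch(v, v, 4)), m) =?= branch(e, u, m),  cons(m, 4) =?= cons(m, 4).
Decompose branch/3: e =?= e,  cons(branch(one, x, zero), branch(v, v, 4)) =?= u,  m =?= m.
Delete trivial equation e =?= e.
Bind u := cons(branch(one, x, zero), branch(v, v, 4)); no other remaining equation mentions u.
Delete trivial equation m =?= m.
Delete trivial equation cons(m, 4) =?= cons(m, 4).
Decompose cons/2: branch(1, branch(1, 1, v), one) =?= branch(1, x, one),  branch(e, zero, 1) =?= branch(e, zero, 1).
Decompose branch/3: 1 =?= 1,  branch(1, 1, v) =?= x,  one =?= one.
Delete trivial equation 1 =?= 1.
Bind x := branch(1, 1, v); no other remaining equation mentions x. Substituting into the earlier binding gives u := cons(branch(one, branch(1, 1, v), zero), branch(v, v, 4)).
Delete trivial equation one =?= one.
Delete trivial equation branch(e, zero, 1) =?= branch(e, zero, 1).
Decompose cons/2: cons(e, v) =?= cons(e, branch(zero, e, 4)),  branch(m, one, 1) =?= branch(m, one, 1).
Decompose cons/2: e =?= e,  v =?= branch(zero, e, 4).
Delete trivial equation e =?= e.
Bind v := branch(zero, e, 4); no other remaining equation mentions v. Substituting into the earlier bindings gives u := cons(branch(one, branch(1, 1, branch(zero, e, 4)), zero), branch(branch(zero, e, 4), branch(zero, e, 4), 4)), x := branch(1, 1, branch(zero, e, 4)).
Delete trivial equation branch(m, one, 1) =?= branch(m, one, 1).
MGU = { u := cons(branch(one, branch(1, 1, branch(zero, e, 4)), zero), branch(branch(zero, e, 4), branch(zero, e, 4), 4)), x := branch(1, 1, branch(zero, e, 4)), v := branch(zero, e, 4) }, so u := cons(branch(one, branch(1, 1, branch(zero, e, 4)), zero), branch(branch(zero, e, 4), branch(zero, e, 4), 4)).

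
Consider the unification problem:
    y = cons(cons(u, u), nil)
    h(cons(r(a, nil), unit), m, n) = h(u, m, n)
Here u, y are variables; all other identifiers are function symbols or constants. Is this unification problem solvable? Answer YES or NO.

YES

Bind y := cons(cons(u, u), nil); no other remaining equation mentions y.
Decompose h/3: cons(r(a, nil), unit) = u,  m = m,  n = n.
Bind u := cons(r(a, nil), unit); no other remaining equation mentions u. Substituting into the earlier binding gives y := cons(cons(cons(r(a, nil), unit), cons(r(a, nil), unit)), nil).
Delete trivial equation m = m.
Delete trivial equation n = n.
No equations remain and no clash or occurs-check failure arose, so a unifier exists.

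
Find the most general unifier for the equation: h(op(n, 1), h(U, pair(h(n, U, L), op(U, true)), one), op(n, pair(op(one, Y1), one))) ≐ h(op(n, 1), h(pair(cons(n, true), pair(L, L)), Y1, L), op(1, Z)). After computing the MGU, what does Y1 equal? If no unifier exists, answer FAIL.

Decompose h/3: op(n, 1) ≐ op(n, 1),  h(U, pair(h(n, U, L), op(U, true)), one) ≐ h(pair(cons(n, true), pair(L, L)), Y1, L),  op(n, pair(op(one, Y1), one)) ≐ op(1, Z).
Delete trivial equation op(n, 1) ≐ op(n, 1).
Decompose h/3: U ≐ pair(cons(n, true), pair(L, L)),  pair(h(n, U, L), op(U, true)) ≐ Y1,  one ≐ L.
Bind U := pair(cons(n, true), pair(L, L)); substituting into the one remaining equation that mentions U gives: pair(h(n, pair(cons(n, true), pair(L, L)), L), op(pair(cons(n, true), pair(L, L)), true)) ≐ Y1.
Bind Y1 := pair(h(n, pair(cons(n, true), pair(L, L)), L), op(pair(cons(n, true), pair(L, L)), true)); substituting into the one remaining equation that mentions Y1 gives: op(n, pair(op(one, pair(h(n, pair(cons(n, true), pair(L, L)), L), op(pair(cons(n, true), pair(L, L)), true))), one)) ≐ op(1, Z).
Bind L := one; substituting into the remaining equation gives: op(n, pair(op(one, pair(h(n, pair(cons(n, true), pair(one, one)), one), op(pair(cons(n, true), pair(one, one)), true))), one)) ≐ op(1, Z). Substituting into the earlier bindings gives U := pair(cons(n, true), pair(one, one)), Y1 := pair(h(n, pair(cons(n, true), pair(one, one)), one), op(pair(cons(n, true), pair(one, one)), true)).
Decompose op/2: n ≐ 1,  pair(op(one, pair(h(n, pair(cons(n, true), pair(one, one)), one), op(pair(cons(n, true), pair(one, one)), true))), one) ≐ Z.
Clash: constants n and 1 differ; no unifier exists.

FAIL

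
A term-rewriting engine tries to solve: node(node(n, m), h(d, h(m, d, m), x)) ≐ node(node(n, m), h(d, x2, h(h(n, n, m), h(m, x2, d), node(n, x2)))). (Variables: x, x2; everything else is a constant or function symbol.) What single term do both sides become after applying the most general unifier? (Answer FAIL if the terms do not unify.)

Decompose node/2: node(n, m) ≐ node(n, m),  h(d, h(m, d, m), x) ≐ h(d, x2, h(h(n, n, m), h(m, x2, d), node(n, x2))).
Delete trivial equation node(n, m) ≐ node(n, m).
Decompose h/3: d ≐ d,  h(m, d, m) ≐ x2,  x ≐ h(h(n, n, m), h(m, x2, d), node(n, x2)).
Delete trivial equation d ≐ d.
Bind x2 := h(m, d, m); substituting into the remaining equation gives: x ≐ h(h(n, n, m), h(m, h(m, d, m), d), node(n, h(m, d, m))).
Bind x := h(h(n, n, m), h(m, h(m, d, m), d), node(n, h(m, d, m))).
Applying the MGU to either side gives node(node(n, m), h(d, h(m, d, m), h(h(n, n, m), h(m, h(m, d, m), d), node(n, h(m, d, m))))).

node(node(n, m), h(d, h(m, d, m), h(h(n, n, m), h(m, h(m, d, m), d), node(n, h(m, d, m)))))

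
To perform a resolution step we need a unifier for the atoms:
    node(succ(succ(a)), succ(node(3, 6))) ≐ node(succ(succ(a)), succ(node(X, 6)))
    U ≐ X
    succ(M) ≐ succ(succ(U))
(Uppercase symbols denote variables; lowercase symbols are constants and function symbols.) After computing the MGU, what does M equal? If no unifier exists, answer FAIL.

Decompose node/2: succ(succ(a)) ≐ succ(succ(a)),  succ(node(3, 6)) ≐ succ(node(X, 6)).
Delete trivial equation succ(succ(a)) ≐ succ(succ(a)).
Decompose succ/1: node(3, 6) ≐ node(X, 6).
Decompose node/2: 3 ≐ X,  6 ≐ 6.
Bind X := 3; substituting into the one remaining equation that mentions X gives: U ≐ 3.
Delete trivial equation 6 ≐ 6.
Bind U := 3; substituting into the remaining equation gives: succ(M) ≐ succ(succ(3)).
Decompose succ/1: M ≐ succ(3).
Bind M := succ(3).
MGU = { X := 3, U := 3, M := succ(3) }, so M := succ(3).

succ(3)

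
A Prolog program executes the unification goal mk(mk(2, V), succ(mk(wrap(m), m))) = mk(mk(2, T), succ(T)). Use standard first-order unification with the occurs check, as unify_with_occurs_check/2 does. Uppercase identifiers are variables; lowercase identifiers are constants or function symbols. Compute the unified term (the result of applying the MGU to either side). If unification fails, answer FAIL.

Decompose mk/2: mk(2, V) = mk(2, T),  succ(mk(wrap(m), m)) = succ(T).
Decompose mk/2: 2 = 2,  V = T.
Delete trivial equation 2 = 2.
Bind V := T; no other remaining equation mentions V.
Decompose succ/1: mk(wrap(m), m) = T.
Bind T := mk(wrap(m), m). Substituting into the earlier binding gives V := mk(wrap(m), m).
Applying the MGU to either side gives mk(mk(2, mk(wrap(m), m)), succ(mk(wrap(m), m))).

mk(mk(2, mk(wrap(m), m)), succ(mk(wrap(m), m)))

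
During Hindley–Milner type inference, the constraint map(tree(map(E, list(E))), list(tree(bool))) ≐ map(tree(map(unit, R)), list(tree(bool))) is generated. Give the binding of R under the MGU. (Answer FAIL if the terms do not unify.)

Decompose map/2: tree(map(E, list(E))) ≐ tree(map(unit, R)),  list(tree(bool)) ≐ list(tree(bool)).
Decompose tree/1: map(E, list(E)) ≐ map(unit, R).
Decompose map/2: E ≐ unit,  list(E) ≐ R.
Bind E := unit; substituting into the one remaining equation that mentions E gives: list(unit) ≐ R.
Bind R := list(unit); no other remaining equation mentions R.
Delete trivial equation list(tree(bool)) ≐ list(tree(bool)).
MGU = { E -> unit, R -> list(unit) }, so R -> list(unit).

list(unit)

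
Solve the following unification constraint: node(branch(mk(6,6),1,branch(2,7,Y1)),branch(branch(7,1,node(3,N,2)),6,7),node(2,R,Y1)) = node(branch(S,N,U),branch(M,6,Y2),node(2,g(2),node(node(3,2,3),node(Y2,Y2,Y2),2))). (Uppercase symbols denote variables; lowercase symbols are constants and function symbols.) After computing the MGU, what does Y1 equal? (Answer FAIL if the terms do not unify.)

node(node(3,2,3),node(7,7,7),2)

Decompose node/3: branch(mk(6,6),1,branch(2,7,Y1)) = branch(S,N,U),  branch(branch(7,1,node(3,N,2)),6,7) = branch(M,6,Y2),  node(2,R,Y1) = node(2,g(2),node(node(3,2,3),node(Y2,Y2,Y2),2)).
Decompose branch/3: mk(6,6) = S,  1 = N,  branch(2,7,Y1) = U.
Bind S := mk(6,6); no other remaining equation mentions S.
Bind N := 1; substituting into the one remaining equation that mentions N gives: branch(branch(7,1,node(3,1,2)),6,7) = branch(M,6,Y2).
Bind U := branch(2,7,Y1); no other remaining equation mentions U.
Decompose branch/3: branch(7,1,node(3,1,2)) = M,  6 = 6,  7 = Y2.
Bind M := branch(7,1,node(3,1,2)); no other remaining equation mentions M.
Delete trivial equation 6 = 6.
Bind Y2 := 7; substituting into the remaining equation gives: node(2,R,Y1) = node(2,g(2),node(node(3,2,3),node(7,7,7),2)).
Decompose node/3: 2 = 2,  R = g(2),  Y1 = node(node(3,2,3),node(7,7,7),2).
Delete trivial equation 2 = 2.
Bind R := g(2); no other remaining equation mentions R.
Bind Y1 := node(node(3,2,3),node(7,7,7),2). Substituting into the earlier binding gives U := branch(2,7,node(node(3,2,3),node(7,7,7),2)).
MGU = { S ↦ mk(6,6), N ↦ 1, U ↦ branch(2,7,node(node(3,2,3),node(7,7,7),2)), M ↦ branch(7,1,node(3,1,2)), Y2 ↦ 7, R ↦ g(2), Y1 ↦ node(node(3,2,3),node(7,7,7),2) }, so Y1 ↦ node(node(3,2,3),node(7,7,7),2).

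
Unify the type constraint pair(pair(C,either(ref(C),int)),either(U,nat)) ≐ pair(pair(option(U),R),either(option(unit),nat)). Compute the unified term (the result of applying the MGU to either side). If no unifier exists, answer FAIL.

pair(pair(option(option(unit)),either(ref(option(option(unit))),int)),either(option(unit),nat))

Decompose pair/2: pair(C,either(ref(C),int)) ≐ pair(option(U),R),  either(U,nat) ≐ either(option(unit),nat).
Decompose pair/2: C ≐ option(U),  either(ref(C),int) ≐ R.
Bind C := option(U); substituting into the one remaining equation that mentions C gives: either(ref(option(U)),int) ≐ R.
Bind R := either(ref(option(U)),int); no other remaining equation mentions R.
Decompose either/2: U ≐ option(unit),  nat ≐ nat.
Bind U := option(unit); no other remaining equation mentions U. Substituting into the earlier bindings gives C := option(option(unit)), R := either(ref(option(option(unit))),int).
Delete trivial equation nat ≐ nat.
Applying the MGU to either side gives pair(pair(option(option(unit)),either(ref(option(option(unit))),int)),either(option(unit),nat)).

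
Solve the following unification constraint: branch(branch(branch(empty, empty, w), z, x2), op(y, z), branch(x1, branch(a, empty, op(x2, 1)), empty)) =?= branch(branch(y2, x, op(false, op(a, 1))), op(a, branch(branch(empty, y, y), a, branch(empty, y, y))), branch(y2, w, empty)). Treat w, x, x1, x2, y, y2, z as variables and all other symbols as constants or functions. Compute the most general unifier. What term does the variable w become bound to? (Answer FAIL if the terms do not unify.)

Decompose branch/3: branch(branch(empty, empty, w), z, x2) =?= branch(y2, x, op(false, op(a, 1))),  op(y, z) =?= op(a, branch(branch(empty, y, y), a, branch(empty, y, y))),  branch(x1, branch(a, empty, op(x2, 1)), empty) =?= branch(y2, w, empty).
Decompose branch/3: branch(empty, empty, w) =?= y2,  z =?= x,  x2 =?= op(false, op(a, 1)).
Bind y2 := branch(empty, empty, w); substituting into the one remaining equation that mentions y2 gives: branch(x1, branch(a, empty, op(x2, 1)), empty) =?= branch(branch(empty, empty, w), w, empty).
Bind z := x; substituting into the one remaining equation that mentions z gives: op(y, x) =?= op(a, branch(branch(empty, y, y), a, branch(empty, y, y))).
Bind x2 := op(false, op(a, 1)); substituting into the one remaining equation that mentions x2 gives: branch(x1, branch(a, empty, op(op(false, op(a, 1)), 1)), empty) =?= branch(branch(empty, empty, w), w, empty).
Decompose op/2: y =?= a,  x =?= branch(branch(empty, y, y), a, branch(empty, y, y)).
Bind y := a; substituting into the one remaining equation that mentions y gives: x =?= branch(branch(empty, a, a), a, branch(empty, a, a)).
Bind x := branch(branch(empty, a, a), a, branch(empty, a, a)); no other remaining equation mentions x. Substituting into the earlier binding gives z := branch(branch(empty, a, a), a, branch(empty, a, a)).
Decompose branch/3: x1 =?= branch(empty, empty, w),  branch(a, empty, op(op(false, op(a, 1)), 1)) =?= w,  empty =?= empty.
Bind x1 := branch(empty, empty, w); no other remaining equation mentions x1.
Bind w := branch(a, empty, op(op(false, op(a, 1)), 1)); no other remaining equation mentions w. Substituting into the earlier bindings gives y2 := branch(empty, empty, branch(a, empty, op(op(false, op(a, 1)), 1))), x1 := branch(empty, empty, branch(a, empty, op(op(false, op(a, 1)), 1))).
Delete trivial equation empty =?= empty.
MGU = { y2 ↦ branch(empty, empty, branch(a, empty, op(op(false, op(a, 1)), 1))), z ↦ branch(branch(empty, a, a), a, branch(empty, a, a)), x2 ↦ op(false, op(a, 1)), y ↦ a, x ↦ branch(branch(empty, a, a), a, branch(empty, a, a)), x1 ↦ branch(empty, empty, branch(a, empty, op(op(false, op(a, 1)), 1))), w ↦ branch(a, empty, op(op(false, op(a, 1)), 1)) }, so w ↦ branch(a, empty, op(op(false, op(a, 1)), 1)).

branch(a, empty, op(op(false, op(a, 1)), 1))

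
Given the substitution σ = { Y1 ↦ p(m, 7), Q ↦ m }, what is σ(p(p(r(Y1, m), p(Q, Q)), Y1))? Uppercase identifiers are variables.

p(p(r(p(m, 7), m), p(m, m)), p(m, 7))

Replace each occurrence of Y1 with p(m, 7).
Replace each occurrence of Q with m.
Result: p(p(r(p(m, 7), m), p(m, m)), p(m, 7)).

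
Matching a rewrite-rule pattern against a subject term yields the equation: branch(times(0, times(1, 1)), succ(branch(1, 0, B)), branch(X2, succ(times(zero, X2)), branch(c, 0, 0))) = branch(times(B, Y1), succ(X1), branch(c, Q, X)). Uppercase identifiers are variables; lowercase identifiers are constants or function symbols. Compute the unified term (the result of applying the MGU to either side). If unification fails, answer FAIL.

branch(times(0, times(1, 1)), succ(branch(1, 0, 0)), branch(c, succ(times(zero, c)), branch(c, 0, 0)))

Decompose branch/3: times(0, times(1, 1)) = times(B, Y1),  succ(branch(1, 0, B)) = succ(X1),  branch(X2, succ(times(zero, X2)), branch(c, 0, 0)) = branch(c, Q, X).
Decompose times/2: 0 = B,  times(1, 1) = Y1.
Bind B := 0; substituting into the one remaining equation that mentions B gives: succ(branch(1, 0, 0)) = succ(X1).
Bind Y1 := times(1, 1); no other remaining equation mentions Y1.
Decompose succ/1: branch(1, 0, 0) = X1.
Bind X1 := branch(1, 0, 0); no other remaining equation mentions X1.
Decompose branch/3: X2 = c,  succ(times(zero, X2)) = Q,  branch(c, 0, 0) = X.
Bind X2 := c; substituting into the one remaining equation that mentions X2 gives: succ(times(zero, c)) = Q.
Bind Q := succ(times(zero, c)); no other remaining equation mentions Q.
Bind X := branch(c, 0, 0).
Applying the MGU to either side gives branch(times(0, times(1, 1)), succ(branch(1, 0, 0)), branch(c, succ(times(zero, c)), branch(c, 0, 0))).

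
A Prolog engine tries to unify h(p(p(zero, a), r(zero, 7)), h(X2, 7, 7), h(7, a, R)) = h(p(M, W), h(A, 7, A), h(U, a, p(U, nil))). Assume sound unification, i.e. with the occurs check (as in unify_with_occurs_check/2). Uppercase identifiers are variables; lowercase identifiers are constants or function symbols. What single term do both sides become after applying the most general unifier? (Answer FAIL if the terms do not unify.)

h(p(p(zero, a), r(zero, 7)), h(7, 7, 7), h(7, a, p(7, nil)))

Decompose h/3: p(p(zero, a), r(zero, 7)) = p(M, W),  h(X2, 7, 7) = h(A, 7, A),  h(7, a, R) = h(U, a, p(U, nil)).
Decompose p/2: p(zero, a) = M,  r(zero, 7) = W.
Bind M := p(zero, a); no other remaining equation mentions M.
Bind W := r(zero, 7); no other remaining equation mentions W.
Decompose h/3: X2 = A,  7 = 7,  7 = A.
Bind X2 := A; no other remaining equation mentions X2.
Delete trivial equation 7 = 7.
Bind A := 7; no other remaining equation mentions A. Substituting into the earlier binding gives X2 := 7.
Decompose h/3: 7 = U,  a = a,  R = p(U, nil).
Bind U := 7; substituting into the one remaining equation that mentions U gives: R = p(7, nil).
Delete trivial equation a = a.
Bind R := p(7, nil).
Applying the MGU to either side gives h(p(p(zero, a), r(zero, 7)), h(7, 7, 7), h(7, a, p(7, nil))).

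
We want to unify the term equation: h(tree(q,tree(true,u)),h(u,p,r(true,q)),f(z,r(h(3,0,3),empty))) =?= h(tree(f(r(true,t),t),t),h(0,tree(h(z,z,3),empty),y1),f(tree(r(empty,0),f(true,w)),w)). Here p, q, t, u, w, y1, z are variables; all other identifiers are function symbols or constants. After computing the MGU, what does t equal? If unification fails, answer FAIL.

tree(true,0)

Decompose h/3: tree(q,tree(true,u)) =?= tree(f(r(true,t),t),t),  h(u,p,r(true,q)) =?= h(0,tree(h(z,z,3),empty),y1),  f(z,r(h(3,0,3),empty)) =?= f(tree(r(empty,0),f(true,w)),w).
Decompose tree/2: q =?= f(r(true,t),t),  tree(true,u) =?= t.
Bind q := f(r(true,t),t); substituting into the one remaining equation that mentions q gives: h(u,p,r(true,f(r(true,t),t))) =?= h(0,tree(h(z,z,3),empty),y1).
Bind t := tree(true,u); substituting into the one remaining equation that mentions t gives: h(u,p,r(true,f(r(true,tree(true,u)),tree(true,u)))) =?= h(0,tree(h(z,z,3),empty),y1). Substituting into the earlier binding gives q := f(r(true,tree(true,u)),tree(true,u)).
Decompose h/3: u =?= 0,  p =?= tree(h(z,z,3),empty),  r(true,f(r(true,tree(true,u)),tree(true,u))) =?= y1.
Bind u := 0; substituting into the one remaining equation that mentions u gives: r(true,f(r(true,tree(true,0)),tree(true,0))) =?= y1. Substituting into the earlier bindings gives q := f(r(true,tree(true,0)),tree(true,0)), t := tree(true,0).
Bind p := tree(h(z,z,3),empty); no other remaining equation mentions p.
Bind y1 := r(true,f(r(true,tree(true,0)),tree(true,0))); no other remaining equation mentions y1.
Decompose f/2: z =?= tree(r(empty,0),f(true,w)),  r(h(3,0,3),empty) =?= w.
Bind z := tree(r(empty,0),f(true,w)); no other remaining equation mentions z. Substituting into the earlier binding gives p := tree(h(tree(r(empty,0),f(true,w)),tree(r(empty,0),f(true,w)),3),empty).
Bind w := r(h(3,0,3),empty). Substituting into the earlier bindings gives p := tree(h(tree(r(empty,0),f(true,r(h(3,0,3),empty))),tree(r(empty,0),f(true,r(h(3,0,3),empty))),3),empty), z := tree(r(empty,0),f(true,r(h(3,0,3),empty))).
MGU = { q := f(r(true,tree(true,0)),tree(true,0)), t := tree(true,0), u := 0, p := tree(h(tree(r(empty,0),f(true,r(h(3,0,3),empty))),tree(r(empty,0),f(true,r(h(3,0,3),empty))),3),empty), y1 := r(true,f(r(true,tree(true,0)),tree(true,0))), z := tree(r(empty,0),f(true,r(h(3,0,3),empty))), w := r(h(3,0,3),empty) }, so t := tree(true,0).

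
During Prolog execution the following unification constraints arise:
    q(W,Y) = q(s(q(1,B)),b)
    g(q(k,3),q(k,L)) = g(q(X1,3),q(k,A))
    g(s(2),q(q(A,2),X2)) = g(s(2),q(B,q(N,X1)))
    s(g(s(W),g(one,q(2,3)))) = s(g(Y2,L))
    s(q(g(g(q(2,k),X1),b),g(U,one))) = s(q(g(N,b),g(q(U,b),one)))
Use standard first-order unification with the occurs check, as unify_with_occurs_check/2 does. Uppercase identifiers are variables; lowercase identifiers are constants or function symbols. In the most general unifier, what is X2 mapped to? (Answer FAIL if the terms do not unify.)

FAIL

Decompose q/2: W = s(q(1,B)),  Y = b.
Bind W := s(q(1,B)); substituting into the one remaining equation that mentions W gives: s(g(s(s(q(1,B))),g(one,q(2,3)))) = s(g(Y2,L)).
Bind Y := b; no other remaining equation mentions Y.
Decompose g/2: q(k,3) = q(X1,3),  q(k,L) = q(k,A).
Decompose q/2: k = X1,  3 = 3.
Bind X1 := k; substituting into the 2 remaining equations that mention X1 gives: g(s(2),q(q(A,2),X2)) = g(s(2),q(B,q(N,k))),  s(q(g(g(q(2,k),k),b),g(U,one))) = s(q(g(N,b),g(q(U,b),one))).
Delete trivial equation 3 = 3.
Decompose q/2: k = k,  L = A.
Delete trivial equation k = k.
Bind L := A; substituting into the one remaining equation that mentions L gives: s(g(s(s(q(1,B))),g(one,q(2,3)))) = s(g(Y2,A)).
Decompose g/2: s(2) = s(2),  q(q(A,2),X2) = q(B,q(N,k)).
Delete trivial equation s(2) = s(2).
Decompose q/2: q(A,2) = B,  X2 = q(N,k).
Bind B := q(A,2); substituting into the one remaining equation that mentions B gives: s(g(s(s(q(1,q(A,2)))),g(one,q(2,3)))) = s(g(Y2,A)). Substituting into the earlier binding gives W := s(q(1,q(A,2))).
Bind X2 := q(N,k); no other remaining equation mentions X2.
Decompose s/1: g(s(s(q(1,q(A,2)))),g(one,q(2,3))) = g(Y2,A).
Decompose g/2: s(s(q(1,q(A,2)))) = Y2,  g(one,q(2,3)) = A.
Bind Y2 := s(s(q(1,q(A,2)))); no other remaining equation mentions Y2.
Bind A := g(one,q(2,3)); no other remaining equation mentions A. Substituting into the earlier bindings gives W := s(q(1,q(g(one,q(2,3)),2))), L := g(one,q(2,3)), B := q(g(one,q(2,3)),2), Y2 := s(s(q(1,q(g(one,q(2,3)),2)))).
Decompose s/1: q(g(g(q(2,k),k),b),g(U,one)) = q(g(N,b),g(q(U,b),one)).
Decompose q/2: g(g(q(2,k),k),b) = g(N,b),  g(U,one) = g(q(U,b),one).
Decompose g/2: g(q(2,k),k) = N,  b = b.
Bind N := g(q(2,k),k); no other remaining equation mentions N. Substituting into the earlier binding gives X2 := q(g(q(2,k),k),k).
Delete trivial equation b = b.
Decompose g/2: U = q(U,b),  one = one.
Occurs check fails: U occurs in q(U,b); the equation U = q(U,b) has no finite solution.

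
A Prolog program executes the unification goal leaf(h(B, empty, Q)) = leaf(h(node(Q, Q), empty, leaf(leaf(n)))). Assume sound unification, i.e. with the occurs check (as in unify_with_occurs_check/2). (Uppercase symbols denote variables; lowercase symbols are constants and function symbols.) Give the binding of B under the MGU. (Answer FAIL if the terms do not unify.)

Decompose leaf/1: h(B, empty, Q) = h(node(Q, Q), empty, leaf(leaf(n))).
Decompose h/3: B = node(Q, Q),  empty = empty,  Q = leaf(leaf(n)).
Bind B := node(Q, Q); no other remaining equation mentions B.
Delete trivial equation empty = empty.
Bind Q := leaf(leaf(n)). Substituting into the earlier binding gives B := node(leaf(leaf(n)), leaf(leaf(n))).
MGU = { B = node(leaf(leaf(n)), leaf(leaf(n))), Q = leaf(leaf(n)) }, so B = node(leaf(leaf(n)), leaf(leaf(n))).

node(leaf(leaf(n)), leaf(leaf(n)))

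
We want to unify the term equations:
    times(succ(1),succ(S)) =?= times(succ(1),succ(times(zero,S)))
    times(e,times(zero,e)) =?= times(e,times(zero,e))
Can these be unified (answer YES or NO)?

Decompose times/2: succ(1) =?= succ(1),  succ(S) =?= succ(times(zero,S)).
Delete trivial equation succ(1) =?= succ(1).
Decompose succ/1: S =?= times(zero,S).
Occurs check fails: S occurs in times(zero,S); the equation S =?= times(zero,S) has no finite solution.

NO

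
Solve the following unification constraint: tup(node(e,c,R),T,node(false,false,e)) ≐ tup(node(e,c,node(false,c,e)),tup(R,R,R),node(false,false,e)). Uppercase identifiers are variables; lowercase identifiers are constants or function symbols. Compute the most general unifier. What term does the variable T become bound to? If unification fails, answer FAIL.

Decompose tup/3: node(e,c,R) ≐ node(e,c,node(false,c,e)),  T ≐ tup(R,R,R),  node(false,false,e) ≐ node(false,false,e).
Decompose node/3: e ≐ e,  c ≐ c,  R ≐ node(false,c,e).
Delete trivial equation e ≐ e.
Delete trivial equation c ≐ c.
Bind R := node(false,c,e); substituting into the one remaining equation that mentions R gives: T ≐ tup(node(false,c,e),node(false,c,e),node(false,c,e)).
Bind T := tup(node(false,c,e),node(false,c,e),node(false,c,e)); no other remaining equation mentions T.
Delete trivial equation node(false,false,e) ≐ node(false,false,e).
MGU = { R ↦ node(false,c,e), T ↦ tup(node(false,c,e),node(false,c,e),node(false,c,e)) }, so T ↦ tup(node(false,c,e),node(false,c,e),node(false,c,e)).

tup(node(false,c,e),node(false,c,e),node(false,c,e))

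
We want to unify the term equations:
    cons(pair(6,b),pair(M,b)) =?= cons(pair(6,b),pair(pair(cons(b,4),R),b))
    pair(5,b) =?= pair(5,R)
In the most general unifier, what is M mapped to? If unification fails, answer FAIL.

Decompose cons/2: pair(6,b) =?= pair(6,b),  pair(M,b) =?= pair(pair(cons(b,4),R),b).
Delete trivial equation pair(6,b) =?= pair(6,b).
Decompose pair/2: M =?= pair(cons(b,4),R),  b =?= b.
Bind M := pair(cons(b,4),R); no other remaining equation mentions M.
Delete trivial equation b =?= b.
Decompose pair/2: 5 =?= 5,  b =?= R.
Delete trivial equation 5 =?= 5.
Bind R := b. Substituting into the earlier binding gives M := pair(cons(b,4),b).
MGU = { M -> pair(cons(b,4),b), R -> b }, so M -> pair(cons(b,4),b).

pair(cons(b,4),b)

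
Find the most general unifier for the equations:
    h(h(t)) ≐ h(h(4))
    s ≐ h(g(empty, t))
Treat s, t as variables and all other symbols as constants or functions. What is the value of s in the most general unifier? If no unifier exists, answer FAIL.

Decompose h/1: h(t) ≐ h(4).
Decompose h/1: t ≐ 4.
Bind t := 4; substituting into the remaining equation gives: s ≐ h(g(empty, 4)).
Bind s := h(g(empty, 4)).
MGU = { t ↦ 4, s ↦ h(g(empty, 4)) }, so s ↦ h(g(empty, 4)).

h(g(empty, 4))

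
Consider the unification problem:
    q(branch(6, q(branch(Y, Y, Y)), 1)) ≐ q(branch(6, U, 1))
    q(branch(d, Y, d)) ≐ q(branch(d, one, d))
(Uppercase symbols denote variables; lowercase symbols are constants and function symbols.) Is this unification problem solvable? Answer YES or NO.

Decompose q/1: branch(6, q(branch(Y, Y, Y)), 1) ≐ branch(6, U, 1).
Decompose branch/3: 6 ≐ 6,  q(branch(Y, Y, Y)) ≐ U,  1 ≐ 1.
Delete trivial equation 6 ≐ 6.
Bind U := q(branch(Y, Y, Y)); no other remaining equation mentions U.
Delete trivial equation 1 ≐ 1.
Decompose q/1: branch(d, Y, d) ≐ branch(d, one, d).
Decompose branch/3: d ≐ d,  Y ≐ one,  d ≐ d.
Delete trivial equation d ≐ d.
Bind Y := one; no other remaining equation mentions Y. Substituting into the earlier binding gives U := q(branch(one, one, one)).
Delete trivial equation d ≐ d.
No equations remain and no clash or occurs-check failure arose, so a unifier exists.

YES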